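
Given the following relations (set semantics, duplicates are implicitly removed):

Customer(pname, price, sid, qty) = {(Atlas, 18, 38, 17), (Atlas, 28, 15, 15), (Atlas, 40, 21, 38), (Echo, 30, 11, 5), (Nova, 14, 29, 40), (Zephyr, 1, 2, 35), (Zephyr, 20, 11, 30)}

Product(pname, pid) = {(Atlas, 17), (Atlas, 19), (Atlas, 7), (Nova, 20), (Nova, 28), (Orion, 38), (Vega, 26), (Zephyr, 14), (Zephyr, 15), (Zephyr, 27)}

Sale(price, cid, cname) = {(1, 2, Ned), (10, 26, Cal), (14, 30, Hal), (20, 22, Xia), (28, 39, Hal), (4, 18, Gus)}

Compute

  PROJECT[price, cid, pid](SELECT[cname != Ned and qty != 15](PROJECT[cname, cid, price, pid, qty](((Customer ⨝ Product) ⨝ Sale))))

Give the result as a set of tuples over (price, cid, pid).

Natural join on pname: {(Atlas, 18, 38, 17, 17), (Atlas, 18, 38, 17, 19), (Atlas, 18, 38, 17, 7), (Atlas, 28, 15, 15, 17), (Atlas, 28, 15, 15, 19), (Atlas, 28, 15, 15, 7), (Atlas, 40, 21, 38, 17), (Atlas, 40, 21, 38, 19), (Atlas, 40, 21, 38, 7), (Nova, 14, 29, 40, 20), (Nova, 14, 29, 40, 28), (Zephyr, 1, 2, 35, 14), (Zephyr, 1, 2, 35, 15), (Zephyr, 1, 2, 35, 27), (Zephyr, 20, 11, 30, 14), (Zephyr, 20, 11, 30, 15), (Zephyr, 20, 11, 30, 27)}
Natural join on price: {(Atlas, 28, 15, 15, 17, 39, Hal), (Atlas, 28, 15, 15, 19, 39, Hal), (Atlas, 28, 15, 15, 7, 39, Hal), (Nova, 14, 29, 40, 20, 30, Hal), (Nova, 14, 29, 40, 28, 30, Hal), (Zephyr, 1, 2, 35, 14, 2, Ned), (Zephyr, 1, 2, 35, 15, 2, Ned), (Zephyr, 1, 2, 35, 27, 2, Ned), (Zephyr, 20, 11, 30, 14, 22, Xia), (Zephyr, 20, 11, 30, 15, 22, Xia), (Zephyr, 20, 11, 30, 27, 22, Xia)}
π[cname, cid, price, pid, qty]: project onto (cname, cid, price, pid, qty) → {(Hal, 30, 14, 20, 40), (Hal, 30, 14, 28, 40), (Hal, 39, 28, 17, 15), (Hal, 39, 28, 19, 15), (Hal, 39, 28, 7, 15), (Ned, 2, 1, 14, 35), (Ned, 2, 1, 15, 35), (Ned, 2, 1, 27, 35), (Xia, 22, 20, 14, 30), (Xia, 22, 20, 15, 30), (Xia, 22, 20, 27, 30)}
Selection cname != Ned and qty != 15: {(Hal, 30, 14, 20, 40), (Hal, 30, 14, 28, 40), (Xia, 22, 20, 14, 30), (Xia, 22, 20, 15, 30), (Xia, 22, 20, 27, 30)}
π[price, cid, pid]: project onto (price, cid, pid) → {(14, 30, 20), (14, 30, 28), (20, 22, 14), (20, 22, 15), (20, 22, 27)}

{(14, 30, 20), (14, 30, 28), (20, 22, 14), (20, 22, 15), (20, 22, 27)}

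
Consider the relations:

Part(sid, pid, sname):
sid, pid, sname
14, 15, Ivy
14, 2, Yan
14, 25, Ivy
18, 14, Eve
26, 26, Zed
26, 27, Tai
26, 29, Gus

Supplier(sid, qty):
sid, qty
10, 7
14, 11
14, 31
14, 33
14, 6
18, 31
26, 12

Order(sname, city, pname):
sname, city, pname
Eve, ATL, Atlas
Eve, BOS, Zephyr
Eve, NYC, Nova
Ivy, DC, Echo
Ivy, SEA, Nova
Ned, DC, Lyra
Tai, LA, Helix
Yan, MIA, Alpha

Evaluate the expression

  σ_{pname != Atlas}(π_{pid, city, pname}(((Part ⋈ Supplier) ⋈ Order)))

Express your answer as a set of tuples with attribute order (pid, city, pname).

{(14, BOS, Zephyr), (14, NYC, Nova), (15, DC, Echo), (15, SEA, Nova), (2, MIA, Alpha), (25, DC, Echo), (25, SEA, Nova), (27, LA, Helix)}

Joining Part and Supplier on sid yields {(14, 15, Ivy, 11), (14, 15, Ivy, 31), (14, 15, Ivy, 33), (14, 15, Ivy, 6), (14, 2, Yan, 11), (14, 2, Yan, 31), (14, 2, Yan, 33), (14, 2, Yan, 6), (14, 25, Ivy, 11), (14, 25, Ivy, 31), (14, 25, Ivy, 33), (14, 25, Ivy, 6), (18, 14, Eve, 31), (26, 26, Zed, 12), (26, 27, Tai, 12), (26, 29, Gus, 12)}.
Joining (Part ⋈ Supplier) and Order on sname yields {(14, 15, Ivy, 11, DC, Echo), (14, 15, Ivy, 11, SEA, Nova), (14, 15, Ivy, 31, DC, Echo), (14, 15, Ivy, 31, SEA, Nova), (14, 15, Ivy, 33, DC, Echo), (14, 15, Ivy, 33, SEA, Nova), (14, 15, Ivy, 6, DC, Echo), (14, 15, Ivy, 6, SEA, Nova), (14, 2, Yan, 11, MIA, Alpha), (14, 2, Yan, 31, MIA, Alpha), (14, 2, Yan, 33, MIA, Alpha), (14, 2, Yan, 6, MIA, Alpha), (14, 25, Ivy, 11, DC, Echo), (14, 25, Ivy, 11, SEA, Nova), (14, 25, Ivy, 31, DC, Echo), (14, 25, Ivy, 31, SEA, Nova), (14, 25, Ivy, 33, DC, Echo), (14, 25, Ivy, 33, SEA, Nova), (14, 25, Ivy, 6, DC, Echo), (14, 25, Ivy, 6, SEA, Nova), (18, 14, Eve, 31, ATL, Atlas), (18, 14, Eve, 31, BOS, Zephyr), (18, 14, Eve, 31, NYC, Nova), (26, 27, Tai, 12, LA, Helix)}.
Keep only column(s) pid, city, pname (15 duplicate(s) eliminated): {(14, ATL, Atlas), (14, BOS, Zephyr), (14, NYC, Nova), (15, DC, Echo), (15, SEA, Nova), (2, MIA, Alpha), (25, DC, Echo), (25, SEA, Nova), (27, LA, Helix)}
Selection pname != Atlas: {(14, BOS, Zephyr), (14, NYC, Nova), (15, DC, Echo), (15, SEA, Nova), (2, MIA, Alpha), (25, DC, Echo), (25, SEA, Nova), (27, LA, Helix)}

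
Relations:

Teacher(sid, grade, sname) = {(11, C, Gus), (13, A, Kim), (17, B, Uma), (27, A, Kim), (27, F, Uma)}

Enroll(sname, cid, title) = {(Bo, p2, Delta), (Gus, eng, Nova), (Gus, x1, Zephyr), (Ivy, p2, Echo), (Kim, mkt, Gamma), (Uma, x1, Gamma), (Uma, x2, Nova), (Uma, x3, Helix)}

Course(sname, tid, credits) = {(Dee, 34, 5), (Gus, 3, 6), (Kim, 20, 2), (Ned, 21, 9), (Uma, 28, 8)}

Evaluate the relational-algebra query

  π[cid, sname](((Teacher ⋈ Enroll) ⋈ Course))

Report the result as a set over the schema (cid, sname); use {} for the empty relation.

Joining Teacher and Enroll on sname yields {(11, C, Gus, eng, Nova), (11, C, Gus, x1, Zephyr), (13, A, Kim, mkt, Gamma), (17, B, Uma, x1, Gamma), (17, B, Uma, x2, Nova), (17, B, Uma, x3, Helix), (27, A, Kim, mkt, Gamma), (27, F, Uma, x1, Gamma), (27, F, Uma, x2, Nova), (27, F, Uma, x3, Helix)}.
Joining (Teacher ⋈ Enroll) and Course on sname yields {(11, C, Gus, eng, Nova, 3, 6), (11, C, Gus, x1, Zephyr, 3, 6), (13, A, Kim, mkt, Gamma, 20, 2), (17, B, Uma, x1, Gamma, 28, 8), (17, B, Uma, x2, Nova, 28, 8), (17, B, Uma, x3, Helix, 28, 8), (27, A, Kim, mkt, Gamma, 20, 2), (27, F, Uma, x1, Gamma, 28, 8), (27, F, Uma, x2, Nova, 28, 8), (27, F, Uma, x3, Helix, 28, 8)}.
Projecting to cid, sname (4 duplicate(s) eliminated): {(eng, Gus), (mkt, Kim), (x1, Gus), (x1, Uma), (x2, Uma), (x3, Uma)}

{(eng, Gus), (mkt, Kim), (x1, Gus), (x1, Uma), (x2, Uma), (x3, Uma)}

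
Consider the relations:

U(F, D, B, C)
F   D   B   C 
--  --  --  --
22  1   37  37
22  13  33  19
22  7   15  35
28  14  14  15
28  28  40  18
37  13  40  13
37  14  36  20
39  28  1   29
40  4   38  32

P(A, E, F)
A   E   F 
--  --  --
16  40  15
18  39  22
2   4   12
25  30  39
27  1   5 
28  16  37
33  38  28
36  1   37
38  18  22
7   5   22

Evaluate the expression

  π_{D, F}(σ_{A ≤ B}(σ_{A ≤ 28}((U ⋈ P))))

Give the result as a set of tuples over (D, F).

Joining U and P on F yields {(22, 1, 37, 37, 18, 39), (22, 1, 37, 37, 38, 18), (22, 1, 37, 37, 7, 5), (22, 13, 33, 19, 18, 39), (22, 13, 33, 19, 38, 18), (22, 13, 33, 19, 7, 5), (22, 7, 15, 35, 18, 39), (22, 7, 15, 35, 38, 18), (22, 7, 15, 35, 7, 5), (28, 14, 14, 15, 33, 38), (28, 28, 40, 18, 33, 38), (37, 13, 40, 13, 28, 16), (37, 13, 40, 13, 36, 1), (37, 14, 36, 20, 28, 16), (37, 14, 36, 20, 36, 1), (39, 28, 1, 29, 25, 30)}.
σ[A ≤ 28]: keep tuples satisfying A ≤ 28 → {(22, 1, 37, 37, 18, 39), (22, 1, 37, 37, 7, 5), (22, 13, 33, 19, 18, 39), (22, 13, 33, 19, 7, 5), (22, 7, 15, 35, 18, 39), (22, 7, 15, 35, 7, 5), (37, 13, 40, 13, 28, 16), (37, 14, 36, 20, 28, 16), (39, 28, 1, 29, 25, 30)}
σ[A ≤ B]: keep tuples satisfying A ≤ B → {(22, 1, 37, 37, 18, 39), (22, 1, 37, 37, 7, 5), (22, 13, 33, 19, 18, 39), (22, 13, 33, 19, 7, 5), (22, 7, 15, 35, 7, 5), (37, 13, 40, 13, 28, 16), (37, 14, 36, 20, 28, 16)}
Keep only column(s) D, F (2 duplicate(s) eliminated): {(1, 22), (13, 22), (13, 37), (14, 37), (7, 22)}

{(1, 22), (13, 22), (13, 37), (14, 37), (7, 22)}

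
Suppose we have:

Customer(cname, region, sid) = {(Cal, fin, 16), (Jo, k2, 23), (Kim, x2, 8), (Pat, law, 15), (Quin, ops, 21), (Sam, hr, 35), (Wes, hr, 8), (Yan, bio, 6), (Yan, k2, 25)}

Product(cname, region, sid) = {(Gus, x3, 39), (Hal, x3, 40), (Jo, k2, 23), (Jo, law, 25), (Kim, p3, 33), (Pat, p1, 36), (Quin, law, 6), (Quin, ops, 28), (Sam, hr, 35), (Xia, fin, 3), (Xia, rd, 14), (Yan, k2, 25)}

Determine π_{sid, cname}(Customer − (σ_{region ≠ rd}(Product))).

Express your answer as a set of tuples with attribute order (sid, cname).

{(15, Pat), (16, Cal), (21, Quin), (6, Yan), (8, Kim), (8, Wes)}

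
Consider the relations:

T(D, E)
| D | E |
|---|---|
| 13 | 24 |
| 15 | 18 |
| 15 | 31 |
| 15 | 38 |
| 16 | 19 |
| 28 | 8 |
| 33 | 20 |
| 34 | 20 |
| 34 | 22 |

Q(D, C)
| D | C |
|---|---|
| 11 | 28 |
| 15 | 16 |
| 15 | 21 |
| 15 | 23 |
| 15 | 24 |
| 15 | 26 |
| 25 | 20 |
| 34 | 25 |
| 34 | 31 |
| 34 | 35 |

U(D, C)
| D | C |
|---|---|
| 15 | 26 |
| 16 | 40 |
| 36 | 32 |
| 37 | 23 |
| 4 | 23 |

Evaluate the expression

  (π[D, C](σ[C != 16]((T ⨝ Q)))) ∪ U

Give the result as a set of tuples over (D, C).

Joining T and Q on D yields {(15, 18, 16), (15, 18, 21), (15, 18, 23), (15, 18, 24), (15, 18, 26), (15, 31, 16), (15, 31, 21), (15, 31, 23), (15, 31, 24), (15, 31, 26), (15, 38, 16), (15, 38, 21), (15, 38, 23), (15, 38, 24), (15, 38, 26), (34, 20, 25), (34, 20, 31), (34, 20, 35), (34, 22, 25), (34, 22, 31), (34, 22, 35)}.
Filtering on C != 16 leaves {(15, 18, 21), (15, 18, 23), (15, 18, 24), (15, 18, 26), (15, 31, 21), (15, 31, 23), (15, 31, 24), (15, 31, 26), (15, 38, 21), (15, 38, 23), (15, 38, 24), (15, 38, 26), (34, 20, 25), (34, 20, 31), (34, 20, 35), (34, 22, 25), (34, 22, 31), (34, 22, 35)}.
π[D, C]: project onto (D, C) (11 duplicate(s) eliminated) → {(15, 21), (15, 23), (15, 24), (15, 26), (34, 25), (34, 31), (34, 35)}
Taking the union: {(15, 21), (15, 23), (15, 24), (15, 26), (16, 40), (34, 25), (34, 31), (34, 35), (36, 32), (37, 23), (4, 23)}

{(15, 21), (15, 23), (15, 24), (15, 26), (16, 40), (34, 25), (34, 31), (34, 35), (36, 32), (37, 23), (4, 23)}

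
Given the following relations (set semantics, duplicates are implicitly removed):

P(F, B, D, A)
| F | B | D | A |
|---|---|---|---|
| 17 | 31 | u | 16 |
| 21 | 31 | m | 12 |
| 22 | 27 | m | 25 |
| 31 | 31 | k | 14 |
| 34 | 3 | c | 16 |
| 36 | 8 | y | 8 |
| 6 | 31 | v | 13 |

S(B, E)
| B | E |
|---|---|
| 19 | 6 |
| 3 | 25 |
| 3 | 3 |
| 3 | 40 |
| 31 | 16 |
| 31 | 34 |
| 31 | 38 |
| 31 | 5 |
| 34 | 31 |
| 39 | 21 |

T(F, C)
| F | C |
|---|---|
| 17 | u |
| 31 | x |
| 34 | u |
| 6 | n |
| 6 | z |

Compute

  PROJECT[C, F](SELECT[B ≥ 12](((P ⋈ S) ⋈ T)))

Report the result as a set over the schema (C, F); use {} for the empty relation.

{(n, 6), (u, 17), (x, 31), (z, 6)}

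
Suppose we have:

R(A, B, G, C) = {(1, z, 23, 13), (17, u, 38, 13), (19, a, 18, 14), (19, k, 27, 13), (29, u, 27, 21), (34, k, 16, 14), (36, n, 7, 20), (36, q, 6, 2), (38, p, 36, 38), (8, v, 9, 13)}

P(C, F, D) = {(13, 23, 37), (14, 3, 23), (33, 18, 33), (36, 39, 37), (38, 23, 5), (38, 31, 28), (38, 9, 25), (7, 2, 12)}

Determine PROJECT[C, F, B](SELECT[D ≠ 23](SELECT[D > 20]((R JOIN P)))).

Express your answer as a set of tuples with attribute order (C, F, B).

{(13, 23, k), (13, 23, u), (13, 23, v), (13, 23, z), (38, 31, p), (38, 9, p)}

Joining R and P on C yields {(1, z, 23, 13, 23, 37), (17, u, 38, 13, 23, 37), (19, a, 18, 14, 3, 23), (19, k, 27, 13, 23, 37), (34, k, 16, 14, 3, 23), (38, p, 36, 38, 23, 5), (38, p, 36, 38, 31, 28), (38, p, 36, 38, 9, 25), (8, v, 9, 13, 23, 37)}.
Selection D > 20: {(1, z, 23, 13, 23, 37), (17, u, 38, 13, 23, 37), (19, a, 18, 14, 3, 23), (19, k, 27, 13, 23, 37), (34, k, 16, 14, 3, 23), (38, p, 36, 38, 31, 28), (38, p, 36, 38, 9, 25), (8, v, 9, 13, 23, 37)}
Selection D ≠ 23: {(1, z, 23, 13, 23, 37), (17, u, 38, 13, 23, 37), (19, k, 27, 13, 23, 37), (38, p, 36, 38, 31, 28), (38, p, 36, 38, 9, 25), (8, v, 9, 13, 23, 37)}
π[C, F, B]: project onto (C, F, B) → {(13, 23, k), (13, 23, u), (13, 23, v), (13, 23, z), (38, 31, p), (38, 9, p)}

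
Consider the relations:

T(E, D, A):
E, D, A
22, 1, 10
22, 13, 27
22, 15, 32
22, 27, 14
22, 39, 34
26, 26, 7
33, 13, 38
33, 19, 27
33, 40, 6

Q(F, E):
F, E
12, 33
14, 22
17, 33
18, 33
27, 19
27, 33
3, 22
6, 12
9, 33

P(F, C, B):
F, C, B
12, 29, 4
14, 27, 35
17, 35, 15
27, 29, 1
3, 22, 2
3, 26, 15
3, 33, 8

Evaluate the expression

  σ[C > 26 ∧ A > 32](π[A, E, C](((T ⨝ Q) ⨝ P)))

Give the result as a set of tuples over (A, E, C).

{(34, 22, 27), (34, 22, 33), (38, 33, 29), (38, 33, 35)}

Natural join on E: {(22, 1, 10, 14), (22, 1, 10, 3), (22, 13, 27, 14), (22, 13, 27, 3), (22, 15, 32, 14), (22, 15, 32, 3), (22, 27, 14, 14), (22, 27, 14, 3), (22, 39, 34, 14), (22, 39, 34, 3), (33, 13, 38, 12), (33, 13, 38, 17), (33, 13, 38, 18), (33, 13, 38, 27), (33, 13, 38, 9), (33, 19, 27, 12), (33, 19, 27, 17), (33, 19, 27, 18), (33, 19, 27, 27), (33, 19, 27, 9), (33, 40, 6, 12), (33, 40, 6, 17), (33, 40, 6, 18), (33, 40, 6, 27), (33, 40, 6, 9)}
Natural join on F: {(22, 1, 10, 14, 27, 35), (22, 1, 10, 3, 22, 2), (22, 1, 10, 3, 26, 15), (22, 1, 10, 3, 33, 8), (22, 13, 27, 14, 27, 35), (22, 13, 27, 3, 22, 2), (22, 13, 27, 3, 26, 15), (22, 13, 27, 3, 33, 8), (22, 15, 32, 14, 27, 35), (22, 15, 32, 3, 22, 2), (22, 15, 32, 3, 26, 15), (22, 15, 32, 3, 33, 8), (22, 27, 14, 14, 27, 35), (22, 27, 14, 3, 22, 2), (22, 27, 14, 3, 26, 15), (22, 27, 14, 3, 33, 8), (22, 39, 34, 14, 27, 35), (22, 39, 34, 3, 22, 2), (22, 39, 34, 3, 26, 15), (22, 39, 34, 3, 33, 8), (33, 13, 38, 12, 29, 4), (33, 13, 38, 17, 35, 15), (33, 13, 38, 27, 29, 1), (33, 19, 27, 12, 29, 4), (33, 19, 27, 17, 35, 15), (33, 19, 27, 27, 29, 1), (33, 40, 6, 12, 29, 4), (33, 40, 6, 17, 35, 15), (33, 40, 6, 27, 29, 1)}
π_{A, E, C} gives {(10, 22, 22), (10, 22, 26), (10, 22, 27), (10, 22, 33), (14, 22, 22), (14, 22, 26), (14, 22, 27), (14, 22, 33), (27, 22, 22), (27, 22, 26), (27, 22, 27), (27, 22, 33), (27, 33, 29), (27, 33, 35), (32, 22, 22), (32, 22, 26), (32, 22, 27), (32, 22, 33), (34, 22, 22), (34, 22, 26), (34, 22, 27), (34, 22, 33), (38, 33, 29), (38, 33, 35), (6, 33, 29), (6, 33, 35)} (3 duplicate(s) eliminated).
Filtering on C > 26 ∧ A > 32 leaves {(34, 22, 27), (34, 22, 33), (38, 33, 29), (38, 33, 35)}.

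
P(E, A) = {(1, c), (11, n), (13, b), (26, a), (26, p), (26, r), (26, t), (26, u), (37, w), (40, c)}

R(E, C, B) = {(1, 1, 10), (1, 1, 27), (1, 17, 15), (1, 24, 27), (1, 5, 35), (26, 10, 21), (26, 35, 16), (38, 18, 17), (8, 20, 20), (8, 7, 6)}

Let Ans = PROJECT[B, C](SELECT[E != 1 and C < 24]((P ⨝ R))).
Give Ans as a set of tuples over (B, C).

Joining P and R on E yields {(1, c, 1, 10), (1, c, 1, 27), (1, c, 17, 15), (1, c, 24, 27), (1, c, 5, 35), (26, a, 10, 21), (26, a, 35, 16), (26, p, 10, 21), (26, p, 35, 16), (26, r, 10, 21), (26, r, 35, 16), (26, t, 10, 21), (26, t, 35, 16), (26, u, 10, 21), (26, u, 35, 16)}.
σ[E != 1 and C < 24]: keep tuples satisfying E != 1 and C < 24 → {(26, a, 10, 21), (26, p, 10, 21), (26, r, 10, 21), (26, t, 10, 21), (26, u, 10, 21)}
Keep only column(s) B, C (4 duplicate(s) eliminated): {(21, 10)}

{(21, 10)}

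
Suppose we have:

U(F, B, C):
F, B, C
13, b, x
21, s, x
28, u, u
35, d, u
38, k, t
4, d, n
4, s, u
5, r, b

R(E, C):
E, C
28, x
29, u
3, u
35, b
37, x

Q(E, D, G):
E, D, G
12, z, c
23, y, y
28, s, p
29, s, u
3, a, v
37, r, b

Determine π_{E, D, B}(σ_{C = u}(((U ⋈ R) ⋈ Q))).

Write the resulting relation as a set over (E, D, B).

{(29, s, d), (29, s, s), (29, s, u), (3, a, d), (3, a, s), (3, a, u)}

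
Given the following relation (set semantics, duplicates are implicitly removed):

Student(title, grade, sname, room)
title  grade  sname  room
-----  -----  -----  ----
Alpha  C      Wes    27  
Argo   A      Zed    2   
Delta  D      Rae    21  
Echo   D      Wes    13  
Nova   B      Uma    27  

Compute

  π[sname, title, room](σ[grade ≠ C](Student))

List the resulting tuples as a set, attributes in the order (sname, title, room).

{(Rae, Delta, 21), (Uma, Nova, 27), (Wes, Echo, 13), (Zed, Argo, 2)}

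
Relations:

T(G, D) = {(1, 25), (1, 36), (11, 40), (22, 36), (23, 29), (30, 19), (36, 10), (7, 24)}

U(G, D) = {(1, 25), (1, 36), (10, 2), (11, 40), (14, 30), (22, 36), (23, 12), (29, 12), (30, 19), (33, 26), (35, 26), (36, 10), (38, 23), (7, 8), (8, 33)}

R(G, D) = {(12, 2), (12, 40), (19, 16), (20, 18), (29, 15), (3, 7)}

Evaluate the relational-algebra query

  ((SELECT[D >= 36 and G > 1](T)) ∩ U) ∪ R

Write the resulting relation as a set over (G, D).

{(11, 40), (12, 2), (12, 40), (19, 16), (20, 18), (22, 36), (29, 15), (3, 7)}

Filtering on D >= 36 and G > 1 leaves {(11, 40), (22, 36)}.
Set intersection of the two operands is {(11, 40), (22, 36)}.
Set union of the two operands is {(11, 40), (12, 2), (12, 40), (19, 16), (20, 18), (22, 36), (29, 15), (3, 7)}.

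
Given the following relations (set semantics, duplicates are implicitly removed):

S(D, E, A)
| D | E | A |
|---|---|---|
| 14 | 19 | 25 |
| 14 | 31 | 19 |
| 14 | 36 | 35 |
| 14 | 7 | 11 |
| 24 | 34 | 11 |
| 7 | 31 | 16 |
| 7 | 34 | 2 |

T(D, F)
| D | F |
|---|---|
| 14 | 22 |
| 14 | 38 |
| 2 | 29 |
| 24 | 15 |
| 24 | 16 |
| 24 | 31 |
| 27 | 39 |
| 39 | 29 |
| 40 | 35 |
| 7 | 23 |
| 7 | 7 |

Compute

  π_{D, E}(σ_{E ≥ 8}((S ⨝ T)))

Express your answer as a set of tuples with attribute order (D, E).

Natural join on D: {(14, 19, 25, 22), (14, 19, 25, 38), (14, 31, 19, 22), (14, 31, 19, 38), (14, 36, 35, 22), (14, 36, 35, 38), (14, 7, 11, 22), (14, 7, 11, 38), (24, 34, 11, 15), (24, 34, 11, 16), (24, 34, 11, 31), (7, 31, 16, 23), (7, 31, 16, 7), (7, 34, 2, 23), (7, 34, 2, 7)}
σ[E ≥ 8]: keep tuples satisfying E ≥ 8 → {(14, 19, 25, 22), (14, 19, 25, 38), (14, 31, 19, 22), (14, 31, 19, 38), (14, 36, 35, 22), (14, 36, 35, 38), (24, 34, 11, 15), (24, 34, 11, 16), (24, 34, 11, 31), (7, 31, 16, 23), (7, 31, 16, 7), (7, 34, 2, 23), (7, 34, 2, 7)}
π_{D, E} gives {(14, 19), (14, 31), (14, 36), (24, 34), (7, 31), (7, 34)} (7 duplicate(s) eliminated).

{(14, 19), (14, 31), (14, 36), (24, 34), (7, 31), (7, 34)}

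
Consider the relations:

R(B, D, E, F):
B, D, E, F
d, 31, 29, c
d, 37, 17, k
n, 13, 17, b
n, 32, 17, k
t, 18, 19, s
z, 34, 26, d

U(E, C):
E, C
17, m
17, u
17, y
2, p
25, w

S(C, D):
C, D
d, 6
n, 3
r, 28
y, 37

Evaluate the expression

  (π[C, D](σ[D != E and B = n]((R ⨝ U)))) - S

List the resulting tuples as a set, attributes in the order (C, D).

Joining R and U on E yields {(d, 37, 17, k, m), (d, 37, 17, k, u), (d, 37, 17, k, y), (n, 13, 17, b, m), (n, 13, 17, b, u), (n, 13, 17, b, y), (n, 32, 17, k, m), (n, 32, 17, k, u), (n, 32, 17, k, y)}.
Filtering on D != E and B = n leaves {(n, 13, 17, b, m), (n, 13, 17, b, u), (n, 13, 17, b, y), (n, 32, 17, k, m), (n, 32, 17, k, u), (n, 32, 17, k, y)}.
π_{C, D} gives {(m, 13), (m, 32), (u, 13), (u, 32), (y, 13), (y, 32)}.
Difference: {(m, 13), (m, 32), (u, 13), (u, 32), (y, 13), (y, 32)} with {(d, 6), (n, 3), (r, 28), (y, 37)} → {(m, 13), (m, 32), (u, 13), (u, 32), (y, 13), (y, 32)}

{(m, 13), (m, 32), (u, 13), (u, 32), (y, 13), (y, 32)}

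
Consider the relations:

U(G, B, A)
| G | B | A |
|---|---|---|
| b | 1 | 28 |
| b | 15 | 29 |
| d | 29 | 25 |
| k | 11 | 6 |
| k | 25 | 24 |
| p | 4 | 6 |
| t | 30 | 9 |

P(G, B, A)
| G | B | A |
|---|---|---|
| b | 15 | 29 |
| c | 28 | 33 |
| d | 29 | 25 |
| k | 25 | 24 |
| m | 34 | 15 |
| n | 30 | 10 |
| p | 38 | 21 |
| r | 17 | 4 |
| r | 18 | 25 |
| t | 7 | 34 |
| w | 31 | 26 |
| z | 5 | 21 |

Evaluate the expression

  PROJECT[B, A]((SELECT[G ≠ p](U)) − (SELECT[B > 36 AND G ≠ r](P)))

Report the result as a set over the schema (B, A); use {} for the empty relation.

{(1, 28), (11, 6), (15, 29), (25, 24), (29, 25), (30, 9)}

Selection G ≠ p: {(b, 1, 28), (b, 15, 29), (d, 29, 25), (k, 11, 6), (k, 25, 24), (t, 30, 9)}
Selection B > 36 AND G ≠ r: {(p, 38, 21)}
Difference: {(b, 1, 28), (b, 15, 29), (d, 29, 25), (k, 11, 6), (k, 25, 24), (t, 30, 9)} with {(p, 38, 21)} → {(b, 1, 28), (b, 15, 29), (d, 29, 25), (k, 11, 6), (k, 25, 24), (t, 30, 9)}
Keep only column(s) B, A: {(1, 28), (11, 6), (15, 29), (25, 24), (29, 25), (30, 9)}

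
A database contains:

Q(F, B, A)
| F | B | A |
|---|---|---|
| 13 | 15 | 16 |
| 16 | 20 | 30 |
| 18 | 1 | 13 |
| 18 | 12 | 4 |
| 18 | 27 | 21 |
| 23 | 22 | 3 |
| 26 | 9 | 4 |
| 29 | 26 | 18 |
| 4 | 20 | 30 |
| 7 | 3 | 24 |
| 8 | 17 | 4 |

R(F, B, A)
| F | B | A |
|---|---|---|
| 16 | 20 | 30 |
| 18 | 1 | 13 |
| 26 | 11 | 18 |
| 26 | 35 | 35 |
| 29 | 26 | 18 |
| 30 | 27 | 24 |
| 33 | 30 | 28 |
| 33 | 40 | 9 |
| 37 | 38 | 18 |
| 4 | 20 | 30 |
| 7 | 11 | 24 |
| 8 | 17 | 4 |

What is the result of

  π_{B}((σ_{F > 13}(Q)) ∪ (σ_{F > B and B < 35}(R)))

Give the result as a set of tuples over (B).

Apply σ_{F > 13}; surviving tuples: {(16, 20, 30), (18, 1, 13), (18, 12, 4), (18, 27, 21), (23, 22, 3), (26, 9, 4), (29, 26, 18)}
Apply σ_{F > B and B < 35}; surviving tuples: {(18, 1, 13), (26, 11, 18), (29, 26, 18), (30, 27, 24), (33, 30, 28)}
Union: {(16, 20, 30), (18, 1, 13), (18, 12, 4), (18, 27, 21), (23, 22, 3), (26, 9, 4), (29, 26, 18)} with {(18, 1, 13), (26, 11, 18), (29, 26, 18), (30, 27, 24), (33, 30, 28)} → {(16, 20, 30), (18, 1, 13), (18, 12, 4), (18, 27, 21), (23, 22, 3), (26, 11, 18), (26, 9, 4), (29, 26, 18), (30, 27, 24), (33, 30, 28)}
π_{B} gives {1, 11, 12, 20, 22, 26, 27, 30, 9} (1 duplicate(s) eliminated).

{1, 11, 12, 20, 22, 26, 27, 30, 9}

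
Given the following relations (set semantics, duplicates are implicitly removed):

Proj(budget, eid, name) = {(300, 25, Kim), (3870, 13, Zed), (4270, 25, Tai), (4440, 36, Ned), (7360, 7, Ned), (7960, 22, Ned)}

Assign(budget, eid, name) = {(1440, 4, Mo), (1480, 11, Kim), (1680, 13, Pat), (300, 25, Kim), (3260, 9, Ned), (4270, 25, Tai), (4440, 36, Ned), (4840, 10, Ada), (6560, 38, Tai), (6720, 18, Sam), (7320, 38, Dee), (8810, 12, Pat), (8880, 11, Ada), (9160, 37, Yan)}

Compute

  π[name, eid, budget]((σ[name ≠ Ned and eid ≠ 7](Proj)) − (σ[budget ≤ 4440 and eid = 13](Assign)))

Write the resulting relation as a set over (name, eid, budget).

σ[name ≠ Ned and eid ≠ 7]: keep tuples satisfying name ≠ Ned and eid ≠ 7 → {(300, 25, Kim), (3870, 13, Zed), (4270, 25, Tai)}
σ[budget ≤ 4440 and eid = 13]: keep tuples satisfying budget ≤ 4440 and eid = 13 → {(1680, 13, Pat)}
Difference: {(300, 25, Kim), (3870, 13, Zed), (4270, 25, Tai)} with {(1680, 13, Pat)} → {(300, 25, Kim), (3870, 13, Zed), (4270, 25, Tai)}
Projecting to name, eid, budget: {(Kim, 25, 300), (Tai, 25, 4270), (Zed, 13, 3870)}

{(Kim, 25, 300), (Tai, 25, 4270), (Zed, 13, 3870)}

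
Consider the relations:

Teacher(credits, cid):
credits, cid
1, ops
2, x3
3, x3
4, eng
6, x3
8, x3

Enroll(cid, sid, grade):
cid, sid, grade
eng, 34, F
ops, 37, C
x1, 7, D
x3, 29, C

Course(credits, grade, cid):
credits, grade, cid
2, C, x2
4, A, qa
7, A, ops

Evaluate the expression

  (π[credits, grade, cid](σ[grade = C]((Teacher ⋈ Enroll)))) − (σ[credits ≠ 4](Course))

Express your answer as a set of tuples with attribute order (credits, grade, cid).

{(1, C, ops), (2, C, x3), (3, C, x3), (6, C, x3), (8, C, x3)}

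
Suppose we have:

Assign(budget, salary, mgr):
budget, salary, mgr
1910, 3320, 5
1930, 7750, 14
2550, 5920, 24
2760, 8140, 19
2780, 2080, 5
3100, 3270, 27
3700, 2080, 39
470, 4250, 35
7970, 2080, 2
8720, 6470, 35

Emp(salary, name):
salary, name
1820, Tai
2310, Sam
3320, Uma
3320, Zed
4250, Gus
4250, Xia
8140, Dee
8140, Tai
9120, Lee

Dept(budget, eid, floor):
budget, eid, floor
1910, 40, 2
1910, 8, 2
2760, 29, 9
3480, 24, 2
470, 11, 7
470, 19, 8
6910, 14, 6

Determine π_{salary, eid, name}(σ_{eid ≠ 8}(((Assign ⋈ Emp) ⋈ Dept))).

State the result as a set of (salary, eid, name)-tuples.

{(3320, 40, Uma), (3320, 40, Zed), (4250, 11, Gus), (4250, 11, Xia), (4250, 19, Gus), (4250, 19, Xia), (8140, 29, Dee), (8140, 29, Tai)}

Assign ⋈ Emp (natural join on salary): {(1910, 3320, 5, Uma), (1910, 3320, 5, Zed), (2760, 8140, 19, Dee), (2760, 8140, 19, Tai), (470, 4250, 35, Gus), (470, 4250, 35, Xia)}
(Assign ⋈ Emp) ⋈ Dept (natural join on budget): {(1910, 3320, 5, Uma, 40, 2), (1910, 3320, 5, Uma, 8, 2), (1910, 3320, 5, Zed, 40, 2), (1910, 3320, 5, Zed, 8, 2), (2760, 8140, 19, Dee, 29, 9), (2760, 8140, 19, Tai, 29, 9), (470, 4250, 35, Gus, 11, 7), (470, 4250, 35, Gus, 19, 8), (470, 4250, 35, Xia, 11, 7), (470, 4250, 35, Xia, 19, 8)}
σ[eid ≠ 8]: keep tuples satisfying eid ≠ 8 → {(1910, 3320, 5, Uma, 40, 2), (1910, 3320, 5, Zed, 40, 2), (2760, 8140, 19, Dee, 29, 9), (2760, 8140, 19, Tai, 29, 9), (470, 4250, 35, Gus, 11, 7), (470, 4250, 35, Gus, 19, 8), (470, 4250, 35, Xia, 11, 7), (470, 4250, 35, Xia, 19, 8)}
Projecting to salary, eid, name: {(3320, 40, Uma), (3320, 40, Zed), (4250, 11, Gus), (4250, 11, Xia), (4250, 19, Gus), (4250, 19, Xia), (8140, 29, Dee), (8140, 29, Tai)}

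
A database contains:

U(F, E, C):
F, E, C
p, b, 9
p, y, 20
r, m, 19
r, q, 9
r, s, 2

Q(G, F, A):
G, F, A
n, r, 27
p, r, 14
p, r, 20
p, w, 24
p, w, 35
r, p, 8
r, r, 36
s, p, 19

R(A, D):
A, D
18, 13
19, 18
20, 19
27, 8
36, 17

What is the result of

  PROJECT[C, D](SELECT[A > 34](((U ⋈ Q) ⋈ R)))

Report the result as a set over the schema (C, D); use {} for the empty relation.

U ⋈ Q (natural join on F): {(p, b, 9, r, 8), (p, b, 9, s, 19), (p, y, 20, r, 8), (p, y, 20, s, 19), (r, m, 19, n, 27), (r, m, 19, p, 14), (r, m, 19, p, 20), (r, m, 19, r, 36), (r, q, 9, n, 27), (r, q, 9, p, 14), (r, q, 9, p, 20), (r, q, 9, r, 36), (r, s, 2, n, 27), (r, s, 2, p, 14), (r, s, 2, p, 20), (r, s, 2, r, 36)}
(U ⋈ Q) ⋈ R (natural join on A): {(p, b, 9, s, 19, 18), (p, y, 20, s, 19, 18), (r, m, 19, n, 27, 8), (r, m, 19, p, 20, 19), (r, m, 19, r, 36, 17), (r, q, 9, n, 27, 8), (r, q, 9, p, 20, 19), (r, q, 9, r, 36, 17), (r, s, 2, n, 27, 8), (r, s, 2, p, 20, 19), (r, s, 2, r, 36, 17)}
Selection A > 34: {(r, m, 19, r, 36, 17), (r, q, 9, r, 36, 17), (r, s, 2, r, 36, 17)}
Projecting to C, D: {(19, 17), (2, 17), (9, 17)}

{(19, 17), (2, 17), (9, 17)}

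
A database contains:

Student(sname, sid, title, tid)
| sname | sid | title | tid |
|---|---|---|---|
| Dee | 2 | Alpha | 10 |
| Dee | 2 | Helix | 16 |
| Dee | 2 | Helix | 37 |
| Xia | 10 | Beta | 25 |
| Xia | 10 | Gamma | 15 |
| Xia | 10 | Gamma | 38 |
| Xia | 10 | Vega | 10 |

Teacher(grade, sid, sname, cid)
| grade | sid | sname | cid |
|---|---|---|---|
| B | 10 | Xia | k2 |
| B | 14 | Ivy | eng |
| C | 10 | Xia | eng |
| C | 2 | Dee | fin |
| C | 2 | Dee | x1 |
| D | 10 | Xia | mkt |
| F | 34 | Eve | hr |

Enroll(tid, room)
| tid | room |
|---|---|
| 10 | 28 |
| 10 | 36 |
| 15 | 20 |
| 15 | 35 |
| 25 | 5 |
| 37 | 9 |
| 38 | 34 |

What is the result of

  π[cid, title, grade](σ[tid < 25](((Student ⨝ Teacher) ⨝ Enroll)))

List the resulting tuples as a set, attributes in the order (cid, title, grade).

{(eng, Gamma, C), (eng, Vega, C), (fin, Alpha, C), (k2, Gamma, B), (k2, Vega, B), (mkt, Gamma, D), (mkt, Vega, D), (x1, Alpha, C)}

Joining Student and Teacher on sname, sid yields {(Dee, 2, Alpha, 10, C, fin), (Dee, 2, Alpha, 10, C, x1), (Dee, 2, Helix, 16, C, fin), (Dee, 2, Helix, 16, C, x1), (Dee, 2, Helix, 37, C, fin), (Dee, 2, Helix, 37, C, x1), (Xia, 10, Beta, 25, B, k2), (Xia, 10, Beta, 25, C, eng), (Xia, 10, Beta, 25, D, mkt), (Xia, 10, Gamma, 15, B, k2), (Xia, 10, Gamma, 15, C, eng), (Xia, 10, Gamma, 15, D, mkt), (Xia, 10, Gamma, 38, B, k2), (Xia, 10, Gamma, 38, C, eng), (Xia, 10, Gamma, 38, D, mkt), (Xia, 10, Vega, 10, B, k2), (Xia, 10, Vega, 10, C, eng), (Xia, 10, Vega, 10, D, mkt)}.
Joining (Student ⨝ Teacher) and Enroll on tid yields {(Dee, 2, Alpha, 10, C, fin, 28), (Dee, 2, Alpha, 10, C, fin, 36), (Dee, 2, Alpha, 10, C, x1, 28), (Dee, 2, Alpha, 10, C, x1, 36), (Dee, 2, Helix, 37, C, fin, 9), (Dee, 2, Helix, 37, C, x1, 9), (Xia, 10, Beta, 25, B, k2, 5), (Xia, 10, Beta, 25, C, eng, 5), (Xia, 10, Beta, 25, D, mkt, 5), (Xia, 10, Gamma, 15, B, k2, 20), (Xia, 10, Gamma, 15, B, k2, 35), (Xia, 10, Gamma, 15, C, eng, 20), (Xia, 10, Gamma, 15, C, eng, 35), (Xia, 10, Gamma, 15, D, mkt, 20), (Xia, 10, Gamma, 15, D, mkt, 35), (Xia, 10, Gamma, 38, B, k2, 34), (Xia, 10, Gamma, 38, C, eng, 34), (Xia, 10, Gamma, 38, D, mkt, 34), (Xia, 10, Vega, 10, B, k2, 28), (Xia, 10, Vega, 10, B, k2, 36), (Xia, 10, Vega, 10, C, eng, 28), (Xia, 10, Vega, 10, C, eng, 36), (Xia, 10, Vega, 10, D, mkt, 28), (Xia, 10, Vega, 10, D, mkt, 36)}.
Filtering on tid < 25 leaves {(Dee, 2, Alpha, 10, C, fin, 28), (Dee, 2, Alpha, 10, C, fin, 36), (Dee, 2, Alpha, 10, C, x1, 28), (Dee, 2, Alpha, 10, C, x1, 36), (Xia, 10, Gamma, 15, B, k2, 20), (Xia, 10, Gamma, 15, B, k2, 35), (Xia, 10, Gamma, 15, C, eng, 20), (Xia, 10, Gamma, 15, C, eng, 35), (Xia, 10, Gamma, 15, D, mkt, 20), (Xia, 10, Gamma, 15, D, mkt, 35), (Xia, 10, Vega, 10, B, k2, 28), (Xia, 10, Vega, 10, B, k2, 36), (Xia, 10, Vega, 10, C, eng, 28), (Xia, 10, Vega, 10, C, eng, 36), (Xia, 10, Vega, 10, D, mkt, 28), (Xia, 10, Vega, 10, D, mkt, 36)}.
Keep only column(s) cid, title, grade (8 duplicate(s) eliminated): {(eng, Gamma, C), (eng, Vega, C), (fin, Alpha, C), (k2, Gamma, B), (k2, Vega, B), (mkt, Gamma, D), (mkt, Vega, D), (x1, Alpha, C)}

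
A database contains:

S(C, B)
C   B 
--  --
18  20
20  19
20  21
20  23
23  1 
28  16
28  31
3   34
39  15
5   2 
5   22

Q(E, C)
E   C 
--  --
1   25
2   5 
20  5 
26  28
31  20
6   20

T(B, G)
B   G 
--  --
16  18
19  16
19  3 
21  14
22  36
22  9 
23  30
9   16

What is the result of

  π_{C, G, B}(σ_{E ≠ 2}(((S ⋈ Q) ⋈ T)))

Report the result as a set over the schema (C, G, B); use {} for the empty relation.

{(20, 14, 21), (20, 16, 19), (20, 3, 19), (20, 30, 23), (28, 18, 16), (5, 36, 22), (5, 9, 22)}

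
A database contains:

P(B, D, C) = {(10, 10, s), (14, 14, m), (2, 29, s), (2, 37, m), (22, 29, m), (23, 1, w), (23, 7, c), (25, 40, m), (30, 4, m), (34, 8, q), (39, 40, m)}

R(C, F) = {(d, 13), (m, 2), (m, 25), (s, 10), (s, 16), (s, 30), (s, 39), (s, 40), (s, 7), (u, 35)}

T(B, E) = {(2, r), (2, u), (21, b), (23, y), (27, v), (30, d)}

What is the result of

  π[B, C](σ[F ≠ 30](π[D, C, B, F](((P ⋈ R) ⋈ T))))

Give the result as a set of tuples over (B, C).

P ⋈ R (natural join on C): {(10, 10, s, 10), (10, 10, s, 16), (10, 10, s, 30), (10, 10, s, 39), (10, 10, s, 40), (10, 10, s, 7), (14, 14, m, 2), (14, 14, m, 25), (2, 29, s, 10), (2, 29, s, 16), (2, 29, s, 30), (2, 29, s, 39), (2, 29, s, 40), (2, 29, s, 7), (2, 37, m, 2), (2, 37, m, 25), (22, 29, m, 2), (22, 29, m, 25), (25, 40, m, 2), (25, 40, m, 25), (30, 4, m, 2), (30, 4, m, 25), (39, 40, m, 2), (39, 40, m, 25)}
(P ⋈ R) ⋈ T (natural join on B): {(2, 29, s, 10, r), (2, 29, s, 10, u), (2, 29, s, 16, r), (2, 29, s, 16, u), (2, 29, s, 30, r), (2, 29, s, 30, u), (2, 29, s, 39, r), (2, 29, s, 39, u), (2, 29, s, 40, r), (2, 29, s, 40, u), (2, 29, s, 7, r), (2, 29, s, 7, u), (2, 37, m, 2, r), (2, 37, m, 2, u), (2, 37, m, 25, r), (2, 37, m, 25, u), (30, 4, m, 2, d), (30, 4, m, 25, d)}
Keep only column(s) D, C, B, F (8 duplicate(s) eliminated): {(29, s, 2, 10), (29, s, 2, 16), (29, s, 2, 30), (29, s, 2, 39), (29, s, 2, 40), (29, s, 2, 7), (37, m, 2, 2), (37, m, 2, 25), (4, m, 30, 2), (4, m, 30, 25)}
Filtering on F ≠ 30 leaves {(29, s, 2, 10), (29, s, 2, 16), (29, s, 2, 39), (29, s, 2, 40), (29, s, 2, 7), (37, m, 2, 2), (37, m, 2, 25), (4, m, 30, 2), (4, m, 30, 25)}.
Keep only column(s) B, C (6 duplicate(s) eliminated): {(2, m), (2, s), (30, m)}

{(2, m), (2, s), (30, m)}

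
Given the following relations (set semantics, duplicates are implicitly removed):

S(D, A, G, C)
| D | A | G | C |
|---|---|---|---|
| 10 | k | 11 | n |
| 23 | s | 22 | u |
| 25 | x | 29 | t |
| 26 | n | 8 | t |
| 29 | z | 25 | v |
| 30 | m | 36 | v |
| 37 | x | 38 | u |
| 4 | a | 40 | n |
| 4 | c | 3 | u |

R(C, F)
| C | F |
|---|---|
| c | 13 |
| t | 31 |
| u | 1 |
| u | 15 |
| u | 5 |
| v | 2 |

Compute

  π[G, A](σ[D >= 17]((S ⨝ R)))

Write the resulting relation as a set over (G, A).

{(22, s), (25, z), (29, x), (36, m), (38, x), (8, n)}

S ⋈ R (natural join on C): {(23, s, 22, u, 1), (23, s, 22, u, 15), (23, s, 22, u, 5), (25, x, 29, t, 31), (26, n, 8, t, 31), (29, z, 25, v, 2), (30, m, 36, v, 2), (37, x, 38, u, 1), (37, x, 38, u, 15), (37, x, 38, u, 5), (4, c, 3, u, 1), (4, c, 3, u, 15), (4, c, 3, u, 5)}
Apply σ_{D >= 17}; surviving tuples: {(23, s, 22, u, 1), (23, s, 22, u, 15), (23, s, 22, u, 5), (25, x, 29, t, 31), (26, n, 8, t, 31), (29, z, 25, v, 2), (30, m, 36, v, 2), (37, x, 38, u, 1), (37, x, 38, u, 15), (37, x, 38, u, 5)}
π_{G, A} gives {(22, s), (25, z), (29, x), (36, m), (38, x), (8, n)} (4 duplicate(s) eliminated).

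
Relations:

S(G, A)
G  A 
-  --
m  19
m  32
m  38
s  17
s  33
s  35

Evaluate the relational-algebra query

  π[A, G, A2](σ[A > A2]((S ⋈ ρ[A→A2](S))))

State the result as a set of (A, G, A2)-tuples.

{(32, m, 19), (33, s, 17), (35, s, 17), (35, s, 33), (38, m, 19), (38, m, 32)}

ρ[A→A2]: schema becomes (G, A2); tuples unchanged.
Natural join on G: {(m, 19, 19), (m, 19, 32), (m, 19, 38), (m, 32, 19), (m, 32, 32), (m, 32, 38), (m, 38, 19), (m, 38, 32), (m, 38, 38), (s, 17, 17), (s, 17, 33), (s, 17, 35), (s, 33, 17), (s, 33, 33), (s, 33, 35), (s, 35, 17), (s, 35, 33), (s, 35, 35)}
σ[A > A2]: keep tuples satisfying A > A2 → {(m, 32, 19), (m, 38, 19), (m, 38, 32), (s, 33, 17), (s, 35, 17), (s, 35, 33)}
π[A, G, A2]: project onto (A, G, A2) → {(32, m, 19), (33, s, 17), (35, s, 17), (35, s, 33), (38, m, 19), (38, m, 32)}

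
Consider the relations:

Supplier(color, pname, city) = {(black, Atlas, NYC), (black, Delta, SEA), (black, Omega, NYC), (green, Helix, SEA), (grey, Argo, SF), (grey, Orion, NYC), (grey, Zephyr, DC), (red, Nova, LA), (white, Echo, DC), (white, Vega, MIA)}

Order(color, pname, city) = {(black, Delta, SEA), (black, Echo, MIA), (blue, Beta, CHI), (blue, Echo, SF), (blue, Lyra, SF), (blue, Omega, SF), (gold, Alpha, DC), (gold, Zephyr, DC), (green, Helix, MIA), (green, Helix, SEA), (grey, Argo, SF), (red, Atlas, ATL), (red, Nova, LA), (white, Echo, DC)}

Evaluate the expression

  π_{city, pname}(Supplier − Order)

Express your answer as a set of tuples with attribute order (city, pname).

{(DC, Zephyr), (MIA, Vega), (NYC, Atlas), (NYC, Omega), (NYC, Orion)}

Set difference of the two operands is {(black, Atlas, NYC), (black, Omega, NYC), (grey, Orion, NYC), (grey, Zephyr, DC), (white, Vega, MIA)}.
π_{city, pname} gives {(DC, Zephyr), (MIA, Vega), (NYC, Atlas), (NYC, Omega), (NYC, Orion)}.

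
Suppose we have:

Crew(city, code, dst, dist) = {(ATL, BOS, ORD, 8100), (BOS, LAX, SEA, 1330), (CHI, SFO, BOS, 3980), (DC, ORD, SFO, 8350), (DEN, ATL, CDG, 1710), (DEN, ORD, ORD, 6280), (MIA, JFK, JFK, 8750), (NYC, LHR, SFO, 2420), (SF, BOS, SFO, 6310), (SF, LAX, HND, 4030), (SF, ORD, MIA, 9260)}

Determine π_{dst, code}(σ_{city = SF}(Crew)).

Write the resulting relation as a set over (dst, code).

Apply σ_{city = SF}; surviving tuples: {(SF, BOS, SFO, 6310), (SF, LAX, HND, 4030), (SF, ORD, MIA, 9260)}
π[dst, code]: project onto (dst, code) → {(HND, LAX), (MIA, ORD), (SFO, BOS)}

{(HND, LAX), (MIA, ORD), (SFO, BOS)}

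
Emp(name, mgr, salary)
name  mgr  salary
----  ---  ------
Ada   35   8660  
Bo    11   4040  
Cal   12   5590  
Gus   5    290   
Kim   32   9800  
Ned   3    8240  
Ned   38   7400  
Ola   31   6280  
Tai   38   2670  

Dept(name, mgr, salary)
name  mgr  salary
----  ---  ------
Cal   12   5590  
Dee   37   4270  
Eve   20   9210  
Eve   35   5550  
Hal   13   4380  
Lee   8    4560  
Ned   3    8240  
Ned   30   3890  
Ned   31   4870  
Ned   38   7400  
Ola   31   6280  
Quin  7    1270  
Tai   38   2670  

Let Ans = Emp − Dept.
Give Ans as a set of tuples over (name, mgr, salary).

{(Ada, 35, 8660), (Bo, 11, 4040), (Gus, 5, 290), (Kim, 32, 9800)}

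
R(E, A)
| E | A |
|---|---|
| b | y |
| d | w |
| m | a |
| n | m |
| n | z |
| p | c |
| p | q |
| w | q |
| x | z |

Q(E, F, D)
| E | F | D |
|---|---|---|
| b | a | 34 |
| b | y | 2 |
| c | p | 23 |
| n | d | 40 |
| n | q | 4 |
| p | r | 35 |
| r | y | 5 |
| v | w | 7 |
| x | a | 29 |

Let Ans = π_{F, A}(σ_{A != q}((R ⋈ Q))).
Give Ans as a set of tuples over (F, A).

Joining R and Q on E yields {(b, y, a, 34), (b, y, y, 2), (n, m, d, 40), (n, m, q, 4), (n, z, d, 40), (n, z, q, 4), (p, c, r, 35), (p, q, r, 35), (x, z, a, 29)}.
Apply σ_{A != q}; surviving tuples: {(b, y, a, 34), (b, y, y, 2), (n, m, d, 40), (n, m, q, 4), (n, z, d, 40), (n, z, q, 4), (p, c, r, 35), (x, z, a, 29)}
π[F, A]: project onto (F, A) → {(a, y), (a, z), (d, m), (d, z), (q, m), (q, z), (r, c), (y, y)}

{(a, y), (a, z), (d, m), (d, z), (q, m), (q, z), (r, c), (y, y)}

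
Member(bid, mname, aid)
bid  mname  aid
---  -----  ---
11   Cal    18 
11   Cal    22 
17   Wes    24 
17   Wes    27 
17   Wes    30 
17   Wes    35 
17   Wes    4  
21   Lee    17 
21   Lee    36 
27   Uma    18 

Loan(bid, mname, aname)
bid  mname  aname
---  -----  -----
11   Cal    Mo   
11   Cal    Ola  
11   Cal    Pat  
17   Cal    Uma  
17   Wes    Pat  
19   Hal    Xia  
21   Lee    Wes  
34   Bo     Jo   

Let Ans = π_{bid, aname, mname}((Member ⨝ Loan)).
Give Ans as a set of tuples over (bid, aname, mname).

{(11, Mo, Cal), (11, Ola, Cal), (11, Pat, Cal), (17, Pat, Wes), (21, Wes, Lee)}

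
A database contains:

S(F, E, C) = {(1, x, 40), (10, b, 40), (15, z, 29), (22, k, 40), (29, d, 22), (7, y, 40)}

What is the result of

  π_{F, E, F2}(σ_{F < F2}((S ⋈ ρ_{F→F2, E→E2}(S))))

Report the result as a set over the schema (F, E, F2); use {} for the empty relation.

ρ[F→F2, E→E2]: schema becomes (F2, E2, C); tuples unchanged.
S ⋈ ρ_{F→F2, E→E2}(S) (natural join on C): {(1, x, 40, 1, x), (1, x, 40, 10, b), (1, x, 40, 22, k), (1, x, 40, 7, y), (10, b, 40, 1, x), (10, b, 40, 10, b), (10, b, 40, 22, k), (10, b, 40, 7, y), (15, z, 29, 15, z), (22, k, 40, 1, x), (22, k, 40, 10, b), (22, k, 40, 22, k), (22, k, 40, 7, y), (29, d, 22, 29, d), (7, y, 40, 1, x), (7, y, 40, 10, b), (7, y, 40, 22, k), (7, y, 40, 7, y)}
Selection F < F2: {(1, x, 40, 10, b), (1, x, 40, 22, k), (1, x, 40, 7, y), (10, b, 40, 22, k), (7, y, 40, 10, b), (7, y, 40, 22, k)}
π[F, E, F2]: project onto (F, E, F2) → {(1, x, 10), (1, x, 22), (1, x, 7), (10, b, 22), (7, y, 10), (7, y, 22)}

{(1, x, 10), (1, x, 22), (1, x, 7), (10, b, 22), (7, y, 10), (7, y, 22)}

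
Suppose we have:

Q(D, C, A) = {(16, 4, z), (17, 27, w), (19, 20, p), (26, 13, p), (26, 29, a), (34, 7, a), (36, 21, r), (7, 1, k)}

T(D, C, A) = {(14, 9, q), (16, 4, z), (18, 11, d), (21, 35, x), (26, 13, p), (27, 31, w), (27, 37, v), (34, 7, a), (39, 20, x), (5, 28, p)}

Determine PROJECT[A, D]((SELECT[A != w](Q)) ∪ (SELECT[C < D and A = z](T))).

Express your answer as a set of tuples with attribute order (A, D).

σ[A != w]: keep tuples satisfying A != w → {(16, 4, z), (19, 20, p), (26, 13, p), (26, 29, a), (34, 7, a), (36, 21, r), (7, 1, k)}
σ[C < D and A = z]: keep tuples satisfying C < D and A = z → {(16, 4, z)}
Taking the union: {(16, 4, z), (19, 20, p), (26, 13, p), (26, 29, a), (34, 7, a), (36, 21, r), (7, 1, k)}
π[A, D]: project onto (A, D) → {(a, 26), (a, 34), (k, 7), (p, 19), (p, 26), (r, 36), (z, 16)}

{(a, 26), (a, 34), (k, 7), (p, 19), (p, 26), (r, 36), (z, 16)}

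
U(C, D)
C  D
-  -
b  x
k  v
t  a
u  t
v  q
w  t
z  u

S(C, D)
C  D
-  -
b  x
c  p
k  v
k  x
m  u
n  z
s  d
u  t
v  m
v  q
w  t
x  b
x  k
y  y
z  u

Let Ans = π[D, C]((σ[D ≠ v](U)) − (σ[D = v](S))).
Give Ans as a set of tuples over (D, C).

{(a, t), (q, v), (t, u), (t, w), (u, z), (x, b)}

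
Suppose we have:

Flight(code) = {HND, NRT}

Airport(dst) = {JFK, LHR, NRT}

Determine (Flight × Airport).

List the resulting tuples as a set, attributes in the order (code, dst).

{(HND, JFK), (HND, LHR), (HND, NRT), (NRT, JFK), (NRT, LHR), (NRT, NRT)}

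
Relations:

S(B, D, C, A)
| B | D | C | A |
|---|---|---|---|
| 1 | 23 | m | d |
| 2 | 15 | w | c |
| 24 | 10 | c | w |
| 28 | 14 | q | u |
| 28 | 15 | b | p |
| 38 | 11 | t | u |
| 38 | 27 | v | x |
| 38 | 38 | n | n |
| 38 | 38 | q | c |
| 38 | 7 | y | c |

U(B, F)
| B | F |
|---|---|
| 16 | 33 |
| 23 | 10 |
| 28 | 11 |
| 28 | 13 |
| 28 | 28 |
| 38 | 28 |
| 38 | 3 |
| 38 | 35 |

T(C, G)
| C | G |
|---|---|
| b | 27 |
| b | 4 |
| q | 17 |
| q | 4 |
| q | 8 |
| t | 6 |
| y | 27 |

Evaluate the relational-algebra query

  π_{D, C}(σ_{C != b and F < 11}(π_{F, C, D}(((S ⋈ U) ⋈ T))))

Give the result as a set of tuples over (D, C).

S ⋈ U (natural join on B): {(28, 14, q, u, 11), (28, 14, q, u, 13), (28, 14, q, u, 28), (28, 15, b, p, 11), (28, 15, b, p, 13), (28, 15, b, p, 28), (38, 11, t, u, 28), (38, 11, t, u, 3), (38, 11, t, u, 35), (38, 27, v, x, 28), (38, 27, v, x, 3), (38, 27, v, x, 35), (38, 38, n, n, 28), (38, 38, n, n, 3), (38, 38, n, n, 35), (38, 38, q, c, 28), (38, 38, q, c, 3), (38, 38, q, c, 35), (38, 7, y, c, 28), (38, 7, y, c, 3), (38, 7, y, c, 35)}
(S ⋈ U) ⋈ T (natural join on C): {(28, 14, q, u, 11, 17), (28, 14, q, u, 11, 4), (28, 14, q, u, 11, 8), (28, 14, q, u, 13, 17), (28, 14, q, u, 13, 4), (28, 14, q, u, 13, 8), (28, 14, q, u, 28, 17), (28, 14, q, u, 28, 4), (28, 14, q, u, 28, 8), (28, 15, b, p, 11, 27), (28, 15, b, p, 11, 4), (28, 15, b, p, 13, 27), (28, 15, b, p, 13, 4), (28, 15, b, p, 28, 27), (28, 15, b, p, 28, 4), (38, 11, t, u, 28, 6), (38, 11, t, u, 3, 6), (38, 11, t, u, 35, 6), (38, 38, q, c, 28, 17), (38, 38, q, c, 28, 4), (38, 38, q, c, 28, 8), (38, 38, q, c, 3, 17), (38, 38, q, c, 3, 4), (38, 38, q, c, 3, 8), (38, 38, q, c, 35, 17), (38, 38, q, c, 35, 4), (38, 38, q, c, 35, 8), (38, 7, y, c, 28, 27), (38, 7, y, c, 3, 27), (38, 7, y, c, 35, 27)}
π[F, C, D]: project onto (F, C, D) (15 duplicate(s) eliminated) → {(11, b, 15), (11, q, 14), (13, b, 15), (13, q, 14), (28, b, 15), (28, q, 14), (28, q, 38), (28, t, 11), (28, y, 7), (3, q, 38), (3, t, 11), (3, y, 7), (35, q, 38), (35, t, 11), (35, y, 7)}
Selection C != b and F < 11: {(3, q, 38), (3, t, 11), (3, y, 7)}
π[D, C]: project onto (D, C) → {(11, t), (38, q), (7, y)}

{(11, t), (38, q), (7, y)}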